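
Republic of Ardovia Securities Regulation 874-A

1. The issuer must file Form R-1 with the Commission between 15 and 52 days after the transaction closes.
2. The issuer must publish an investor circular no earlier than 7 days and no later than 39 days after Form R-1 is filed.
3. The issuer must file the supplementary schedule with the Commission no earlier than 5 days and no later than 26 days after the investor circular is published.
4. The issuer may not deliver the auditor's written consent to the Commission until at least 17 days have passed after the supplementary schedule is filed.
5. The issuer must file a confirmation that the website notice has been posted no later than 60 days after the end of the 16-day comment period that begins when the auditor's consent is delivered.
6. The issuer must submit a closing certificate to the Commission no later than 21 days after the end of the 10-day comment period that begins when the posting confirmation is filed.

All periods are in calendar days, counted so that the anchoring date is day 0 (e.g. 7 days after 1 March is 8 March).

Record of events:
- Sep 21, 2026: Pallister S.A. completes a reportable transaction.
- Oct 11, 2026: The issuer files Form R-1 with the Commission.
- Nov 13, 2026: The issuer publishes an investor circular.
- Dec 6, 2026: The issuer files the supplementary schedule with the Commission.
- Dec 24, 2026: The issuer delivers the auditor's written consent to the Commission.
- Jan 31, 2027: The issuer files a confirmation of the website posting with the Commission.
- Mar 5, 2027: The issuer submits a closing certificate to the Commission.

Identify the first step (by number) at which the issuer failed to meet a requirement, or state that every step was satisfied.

Step 6

Step 1: the window is 15–52 days after Sep 21, 2026 (when the transaction closes), so Oct 6, 2026 through Nov 12, 2026; Oct 11, 2026 falls inside that range.
Step 2: the window is 7–39 days after Oct 11, 2026 (when Form R-1 is filed), so Oct 18, 2026 through Nov 19, 2026; done Nov 13, 2026, which is between those dates.
Step 3: the window is 5–26 days after Nov 13, 2026 (when the investor circular is published), so Nov 18, 2026 through Dec 9, 2026; done Dec 6, 2026, which is between those dates.
Step 4: the earliest permitted date is 17 days after Dec 6, 2026 (when the supplementary schedule is filed), i.e. Dec 23, 2026; done Dec 24, 2026 — permitted.
Step 5: 60 days after Jan 9, 2027 (end of the 16-day comment period, which began when the auditor's consent is delivered on Dec 24, 2026) is Mar 10, 2027; completed Jan 31, 2027, before the deadline.
Step 6: 21 days after Feb 10, 2027 (end of the 10-day comment period, which began when the posting confirmation is filed on Jan 31, 2027) is Mar 3, 2027; Mar 5, 2027 misses that deadline by 2 days.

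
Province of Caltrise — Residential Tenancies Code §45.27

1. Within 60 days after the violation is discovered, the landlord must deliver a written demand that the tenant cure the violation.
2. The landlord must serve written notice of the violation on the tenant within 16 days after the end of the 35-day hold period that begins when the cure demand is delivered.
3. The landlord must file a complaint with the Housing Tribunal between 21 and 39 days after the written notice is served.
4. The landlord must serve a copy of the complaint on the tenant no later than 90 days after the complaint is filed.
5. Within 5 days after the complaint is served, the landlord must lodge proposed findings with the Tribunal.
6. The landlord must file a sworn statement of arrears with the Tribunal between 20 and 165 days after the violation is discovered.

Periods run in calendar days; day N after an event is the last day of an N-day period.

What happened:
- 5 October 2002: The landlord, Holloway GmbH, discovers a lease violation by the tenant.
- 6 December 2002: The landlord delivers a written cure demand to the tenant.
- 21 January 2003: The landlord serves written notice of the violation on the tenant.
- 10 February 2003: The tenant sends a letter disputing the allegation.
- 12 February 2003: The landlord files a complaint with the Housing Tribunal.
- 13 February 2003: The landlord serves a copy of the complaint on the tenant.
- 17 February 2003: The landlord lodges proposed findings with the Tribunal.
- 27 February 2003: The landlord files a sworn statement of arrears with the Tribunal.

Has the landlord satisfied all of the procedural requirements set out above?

No

Step 1: 60 days after 5 October 2002 (when the violation is discovered) is 4 December 2002; 6 December 2002 misses that deadline by 2 days.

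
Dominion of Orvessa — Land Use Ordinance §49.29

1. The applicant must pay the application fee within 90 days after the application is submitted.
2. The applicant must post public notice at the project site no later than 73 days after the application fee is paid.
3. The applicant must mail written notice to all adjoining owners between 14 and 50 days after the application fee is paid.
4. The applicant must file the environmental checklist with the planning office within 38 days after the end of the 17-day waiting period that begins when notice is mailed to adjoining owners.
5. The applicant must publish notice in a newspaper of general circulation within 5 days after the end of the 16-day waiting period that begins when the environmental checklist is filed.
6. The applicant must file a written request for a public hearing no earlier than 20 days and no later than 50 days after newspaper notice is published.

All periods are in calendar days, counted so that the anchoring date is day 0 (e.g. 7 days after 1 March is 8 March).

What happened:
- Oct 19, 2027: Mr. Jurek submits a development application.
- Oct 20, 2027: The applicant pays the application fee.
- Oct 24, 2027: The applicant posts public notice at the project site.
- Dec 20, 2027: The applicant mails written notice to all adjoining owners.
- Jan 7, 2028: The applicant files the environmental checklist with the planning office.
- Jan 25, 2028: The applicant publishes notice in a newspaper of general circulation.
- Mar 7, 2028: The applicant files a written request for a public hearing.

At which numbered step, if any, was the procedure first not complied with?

Step 3

(1) due by Oct 19, 2027 + 90 days = Jan 17, 2028; completed Oct 20, 2027, before the deadline.
(2) due by Oct 20, 2027 + 73 days = Jan 1, 2028; done Oct 24, 2027 — timely.
(3) the permitted window runs from Oct 20, 2027 + 14 = Nov 3, 2027 to Oct 20, 2027 + 50 = Dec 9, 2027; Dec 20, 2027 is 11 days past the end of the window.
The analysis stops there.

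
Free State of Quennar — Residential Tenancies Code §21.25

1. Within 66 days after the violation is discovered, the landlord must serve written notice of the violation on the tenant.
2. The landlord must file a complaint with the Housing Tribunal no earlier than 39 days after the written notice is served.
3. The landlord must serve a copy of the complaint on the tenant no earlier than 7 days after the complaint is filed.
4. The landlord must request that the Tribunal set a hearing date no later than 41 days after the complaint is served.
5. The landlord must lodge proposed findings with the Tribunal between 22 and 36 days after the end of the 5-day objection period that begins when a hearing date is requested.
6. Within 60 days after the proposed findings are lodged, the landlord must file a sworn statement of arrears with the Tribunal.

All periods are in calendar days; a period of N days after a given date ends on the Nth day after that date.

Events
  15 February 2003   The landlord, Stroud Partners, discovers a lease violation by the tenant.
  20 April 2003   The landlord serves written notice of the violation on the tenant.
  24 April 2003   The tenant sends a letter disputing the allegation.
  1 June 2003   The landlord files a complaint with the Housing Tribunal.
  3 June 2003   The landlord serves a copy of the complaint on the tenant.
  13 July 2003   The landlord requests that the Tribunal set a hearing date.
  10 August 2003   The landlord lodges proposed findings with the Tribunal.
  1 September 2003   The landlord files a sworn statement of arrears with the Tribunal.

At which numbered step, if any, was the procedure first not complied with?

Step 3

(1) due by 15 February 2003 + 66 days = 22 April 2003; 20 April 2003 is within that limit.
(2) permitted from 20 April 2003 + 39 days = 29 May 2003 onward; 1 June 2003 is on or after that date.
(3) permitted from 1 June 2003 + 7 days = 8 June 2003 onward; acted on 3 June 2003, 5 days prematurely.
That is the first point of non-compliance.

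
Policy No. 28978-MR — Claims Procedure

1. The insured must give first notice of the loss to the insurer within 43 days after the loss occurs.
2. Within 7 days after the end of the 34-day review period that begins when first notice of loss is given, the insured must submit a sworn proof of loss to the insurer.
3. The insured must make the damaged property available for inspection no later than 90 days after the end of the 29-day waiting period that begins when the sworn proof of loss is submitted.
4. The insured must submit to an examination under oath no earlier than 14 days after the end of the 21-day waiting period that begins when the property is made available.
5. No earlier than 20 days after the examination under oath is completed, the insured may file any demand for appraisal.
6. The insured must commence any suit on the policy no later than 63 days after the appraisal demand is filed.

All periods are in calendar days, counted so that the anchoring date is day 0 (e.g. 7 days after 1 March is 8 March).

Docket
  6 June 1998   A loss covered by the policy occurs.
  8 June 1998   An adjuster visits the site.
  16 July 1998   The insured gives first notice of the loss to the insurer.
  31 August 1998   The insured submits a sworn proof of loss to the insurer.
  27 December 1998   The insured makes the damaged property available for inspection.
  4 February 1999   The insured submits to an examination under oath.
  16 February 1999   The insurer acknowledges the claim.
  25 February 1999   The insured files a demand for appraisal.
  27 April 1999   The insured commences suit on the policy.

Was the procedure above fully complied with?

No

(1) due by 6 June 1998 + 43 days = 19 July 1998; completed 16 July 1998, before the deadline.
(2) due by 19 August 1998 + 7 days = 26 August 1998; done 31 August 1998 — 5 days late.
Later steps need not be reached.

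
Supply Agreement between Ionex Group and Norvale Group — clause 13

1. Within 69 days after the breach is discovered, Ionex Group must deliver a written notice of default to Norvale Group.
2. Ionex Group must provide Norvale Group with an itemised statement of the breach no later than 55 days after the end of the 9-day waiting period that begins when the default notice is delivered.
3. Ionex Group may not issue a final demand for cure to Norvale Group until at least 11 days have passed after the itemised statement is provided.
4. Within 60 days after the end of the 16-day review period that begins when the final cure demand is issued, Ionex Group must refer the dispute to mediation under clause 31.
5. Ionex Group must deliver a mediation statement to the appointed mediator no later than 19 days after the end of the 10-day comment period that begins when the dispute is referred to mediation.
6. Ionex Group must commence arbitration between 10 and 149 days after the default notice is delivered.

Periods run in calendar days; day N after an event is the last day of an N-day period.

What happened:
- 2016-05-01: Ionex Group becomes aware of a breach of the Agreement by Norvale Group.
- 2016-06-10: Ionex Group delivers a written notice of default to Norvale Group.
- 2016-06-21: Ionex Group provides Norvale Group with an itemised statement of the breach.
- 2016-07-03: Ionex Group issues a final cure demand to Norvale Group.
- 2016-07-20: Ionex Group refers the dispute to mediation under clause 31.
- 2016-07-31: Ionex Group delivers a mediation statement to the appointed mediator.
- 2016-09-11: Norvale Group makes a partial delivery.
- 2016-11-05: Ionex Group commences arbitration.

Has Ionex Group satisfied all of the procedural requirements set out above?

Yes

(1) due by 2016-05-01 + 69 days = 2016-07-09; 2016-06-10 is within that limit.
(2) due by 2016-06-19 + 55 days = 2016-08-13; 2016-06-21 is within that limit.
(3) permitted from 2016-06-21 + 11 days = 2016-07-02 onward; done 2016-07-03 — permitted.
(4) due by 2016-07-19 + 60 days = 2016-09-17; completed 2016-07-20, before the deadline.
(5) due by 2016-07-30 + 19 days = 2016-08-18; completed 2016-07-31, before the deadline.
(6) the permitted window runs from 2016-06-10 + 10 = 2016-06-20 to 2016-06-10 + 149 = 2016-11-06; done 2016-11-05, which is between those dates.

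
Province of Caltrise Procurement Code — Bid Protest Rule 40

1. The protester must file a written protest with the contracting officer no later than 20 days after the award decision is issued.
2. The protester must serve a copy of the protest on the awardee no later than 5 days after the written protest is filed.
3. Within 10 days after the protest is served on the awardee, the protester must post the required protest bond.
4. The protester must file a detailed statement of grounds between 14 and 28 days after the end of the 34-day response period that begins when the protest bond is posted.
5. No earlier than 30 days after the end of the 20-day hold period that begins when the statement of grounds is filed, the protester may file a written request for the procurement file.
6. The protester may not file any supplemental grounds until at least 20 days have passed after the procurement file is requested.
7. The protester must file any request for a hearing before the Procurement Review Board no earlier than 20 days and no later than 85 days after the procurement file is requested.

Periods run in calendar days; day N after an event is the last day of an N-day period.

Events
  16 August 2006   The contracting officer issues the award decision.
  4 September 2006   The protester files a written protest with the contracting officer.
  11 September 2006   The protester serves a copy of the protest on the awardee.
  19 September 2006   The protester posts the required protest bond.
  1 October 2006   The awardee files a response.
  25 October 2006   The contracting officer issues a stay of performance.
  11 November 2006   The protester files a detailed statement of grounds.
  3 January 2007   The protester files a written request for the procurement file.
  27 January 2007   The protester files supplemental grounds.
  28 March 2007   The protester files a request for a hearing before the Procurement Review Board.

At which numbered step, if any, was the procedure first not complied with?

Step 1: 20 days after 16 August 2006 (when the award decision is issued) is 5 September 2006; 4 September 2006 is within that limit.
Step 2: 5 days after 4 September 2006 (when the written protest is filed) is 9 September 2006; not done until 11 September 2006, 2 days after the deadline.

Step 2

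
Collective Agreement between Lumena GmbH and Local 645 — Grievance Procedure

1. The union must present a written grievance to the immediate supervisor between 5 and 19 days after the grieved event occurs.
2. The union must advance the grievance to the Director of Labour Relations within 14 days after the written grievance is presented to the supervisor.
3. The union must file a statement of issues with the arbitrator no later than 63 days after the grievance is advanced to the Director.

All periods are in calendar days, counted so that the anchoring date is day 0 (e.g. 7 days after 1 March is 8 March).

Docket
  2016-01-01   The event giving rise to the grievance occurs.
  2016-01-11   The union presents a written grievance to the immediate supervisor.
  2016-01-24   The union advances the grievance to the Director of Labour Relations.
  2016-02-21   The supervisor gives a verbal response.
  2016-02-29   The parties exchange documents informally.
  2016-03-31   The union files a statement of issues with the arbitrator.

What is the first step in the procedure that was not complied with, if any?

Step 3

(1) the permitted window runs from 2016-01-01 + 5 = 2016-01-06 to 2016-01-01 + 19 = 2016-01-20; 2016-01-11 falls inside that range.
(2) due by 2016-01-11 + 14 days = 2016-01-25; completed 2016-01-24, before the deadline.
(3) due by 2016-01-24 + 63 days = 2016-03-27; done 2016-03-31 — 4 days late.
Later steps need not be reached.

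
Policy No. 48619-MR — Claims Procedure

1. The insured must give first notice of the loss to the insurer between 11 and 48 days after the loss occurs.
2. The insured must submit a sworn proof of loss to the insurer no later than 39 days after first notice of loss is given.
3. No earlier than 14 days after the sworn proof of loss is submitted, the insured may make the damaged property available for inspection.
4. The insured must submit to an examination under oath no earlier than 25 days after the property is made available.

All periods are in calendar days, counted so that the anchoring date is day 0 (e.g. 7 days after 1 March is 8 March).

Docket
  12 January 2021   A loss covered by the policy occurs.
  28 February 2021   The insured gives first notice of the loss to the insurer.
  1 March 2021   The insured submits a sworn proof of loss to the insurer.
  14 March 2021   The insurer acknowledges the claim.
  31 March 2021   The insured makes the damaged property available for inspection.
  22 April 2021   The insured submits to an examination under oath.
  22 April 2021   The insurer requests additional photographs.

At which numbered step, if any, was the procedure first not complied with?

Step 4

(1) the permitted window runs from 12 January 2021 + 11 = 23 January 2021 to 12 January 2021 + 48 = 1 March 2021; done 28 February 2021, which is between those dates.
(2) due by 28 February 2021 + 39 days = 8 April 2021; completed 1 March 2021, before the deadline.
(3) permitted from 1 March 2021 + 14 days = 15 March 2021 onward; 31 March 2021 is on or after that date.
(4) permitted from 31 March 2021 + 25 days = 25 April 2021 onward; done 22 April 2021 — 3 days too early.
Later steps need not be reached.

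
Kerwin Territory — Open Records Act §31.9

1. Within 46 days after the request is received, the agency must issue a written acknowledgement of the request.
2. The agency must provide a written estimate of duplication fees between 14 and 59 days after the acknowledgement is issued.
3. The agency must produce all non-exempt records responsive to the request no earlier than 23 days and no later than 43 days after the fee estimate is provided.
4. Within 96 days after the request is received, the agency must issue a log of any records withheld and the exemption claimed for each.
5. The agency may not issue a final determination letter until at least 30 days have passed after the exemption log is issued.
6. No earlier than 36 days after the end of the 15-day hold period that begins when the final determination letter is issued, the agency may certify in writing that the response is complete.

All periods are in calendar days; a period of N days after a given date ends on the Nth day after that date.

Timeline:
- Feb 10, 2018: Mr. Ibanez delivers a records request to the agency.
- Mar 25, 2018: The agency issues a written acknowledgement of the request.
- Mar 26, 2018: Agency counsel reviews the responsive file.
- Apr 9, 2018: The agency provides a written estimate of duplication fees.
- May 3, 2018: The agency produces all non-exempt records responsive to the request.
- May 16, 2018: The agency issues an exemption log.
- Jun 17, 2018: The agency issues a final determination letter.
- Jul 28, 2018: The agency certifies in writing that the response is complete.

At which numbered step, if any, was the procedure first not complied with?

(1) due by Feb 10, 2018 + 46 days = Mar 28, 2018; done Mar 25, 2018 — timely.
(2) the permitted window runs from Mar 25, 2018 + 14 = Apr 8, 2018 to Mar 25, 2018 + 59 = May 23, 2018; done Apr 9, 2018 — within the window.
(3) the permitted window runs from Apr 9, 2018 + 23 = May 2, 2018 to Apr 9, 2018 + 43 = May 22, 2018; May 3, 2018 falls inside that range.
(4) due by Feb 10, 2018 + 96 days = May 17, 2018; completed May 16, 2018, before the deadline.
(5) permitted from May 16, 2018 + 30 days = Jun 15, 2018 onward; done Jun 17, 2018, after the minimum wait.
(6) permitted from Jul 2, 2018 + 36 days = Aug 7, 2018 onward; acted on Jul 28, 2018, 10 days prematurely.
The procedure was therefore not followed at step 6.

Step 6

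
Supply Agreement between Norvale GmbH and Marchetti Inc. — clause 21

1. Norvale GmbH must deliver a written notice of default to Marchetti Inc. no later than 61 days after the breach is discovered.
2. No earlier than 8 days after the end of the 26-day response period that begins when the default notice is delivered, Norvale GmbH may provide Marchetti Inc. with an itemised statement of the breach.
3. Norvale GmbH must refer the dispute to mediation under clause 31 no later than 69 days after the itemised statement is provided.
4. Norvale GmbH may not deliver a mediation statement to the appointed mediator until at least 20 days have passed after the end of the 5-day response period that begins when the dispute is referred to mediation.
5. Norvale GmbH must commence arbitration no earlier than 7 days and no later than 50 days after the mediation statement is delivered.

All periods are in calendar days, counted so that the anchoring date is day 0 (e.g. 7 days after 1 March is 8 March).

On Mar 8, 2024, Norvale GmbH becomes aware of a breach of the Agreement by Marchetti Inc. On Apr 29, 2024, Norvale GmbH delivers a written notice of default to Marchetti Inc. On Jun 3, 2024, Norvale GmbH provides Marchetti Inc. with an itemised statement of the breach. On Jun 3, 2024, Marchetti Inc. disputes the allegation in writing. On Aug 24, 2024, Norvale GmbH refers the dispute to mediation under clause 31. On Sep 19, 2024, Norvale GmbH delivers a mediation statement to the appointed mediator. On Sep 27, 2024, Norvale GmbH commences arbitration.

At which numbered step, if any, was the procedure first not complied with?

Step 3

Step 1: 61 days after Mar 8, 2024 (when the breach is discovered) is May 8, 2024; Apr 29, 2024 is within that limit.
Step 2: the earliest permitted date is 8 days after May 25, 2024 (end of the 26-day response period, which began when the default notice is delivered on Apr 29, 2024), i.e. Jun 2, 2024; Jun 3, 2024 is on or after that date.
Step 3: 69 days after Jun 3, 2024 (when the itemised statement is provided) is Aug 11, 2024; Aug 24, 2024 misses that deadline by 13 days.
The analysis stops there.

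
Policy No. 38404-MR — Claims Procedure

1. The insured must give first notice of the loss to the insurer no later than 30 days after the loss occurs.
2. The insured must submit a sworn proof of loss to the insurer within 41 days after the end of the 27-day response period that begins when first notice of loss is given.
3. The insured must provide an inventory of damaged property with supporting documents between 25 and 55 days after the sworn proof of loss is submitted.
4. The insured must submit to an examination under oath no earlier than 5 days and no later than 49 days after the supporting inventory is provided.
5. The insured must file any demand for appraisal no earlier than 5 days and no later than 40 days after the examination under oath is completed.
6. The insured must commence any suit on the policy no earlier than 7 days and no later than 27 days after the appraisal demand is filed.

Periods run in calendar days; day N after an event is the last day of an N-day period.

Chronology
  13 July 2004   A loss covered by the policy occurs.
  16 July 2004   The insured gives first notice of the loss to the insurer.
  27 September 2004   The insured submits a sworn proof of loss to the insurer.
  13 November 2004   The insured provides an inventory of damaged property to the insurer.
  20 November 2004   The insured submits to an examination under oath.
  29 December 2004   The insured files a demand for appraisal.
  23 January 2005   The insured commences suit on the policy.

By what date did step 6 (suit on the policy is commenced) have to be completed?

Step 6 runs from 29 December 2004, when the appraisal demand is filed. The window is 7–27 days after 29 December 2004; it closes on 25 January 2005.

25 January 2005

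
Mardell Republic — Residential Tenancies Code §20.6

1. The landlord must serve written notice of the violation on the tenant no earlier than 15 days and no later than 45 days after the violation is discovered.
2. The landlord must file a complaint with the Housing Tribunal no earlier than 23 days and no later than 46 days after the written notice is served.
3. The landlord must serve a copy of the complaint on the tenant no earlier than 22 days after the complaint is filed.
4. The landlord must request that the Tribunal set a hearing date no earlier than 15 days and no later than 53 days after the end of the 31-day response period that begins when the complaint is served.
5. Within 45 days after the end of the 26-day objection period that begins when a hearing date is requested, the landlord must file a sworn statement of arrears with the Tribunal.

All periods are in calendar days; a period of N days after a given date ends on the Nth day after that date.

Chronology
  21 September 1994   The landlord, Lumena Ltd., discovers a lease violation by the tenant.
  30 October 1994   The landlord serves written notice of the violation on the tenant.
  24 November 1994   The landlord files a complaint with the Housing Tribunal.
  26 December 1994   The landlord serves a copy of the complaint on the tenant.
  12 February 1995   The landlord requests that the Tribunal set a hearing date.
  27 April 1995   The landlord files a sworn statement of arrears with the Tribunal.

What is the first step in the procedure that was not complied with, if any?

Step 5

(1) the permitted window runs from 21 September 1994 + 15 = 6 October 1994 to 21 September 1994 + 45 = 5 November 1994; done 30 October 1994 — within the window.
(2) the permitted window runs from 30 October 1994 + 23 = 22 November 1994 to 30 October 1994 + 46 = 15 December 1994; done 24 November 1994 — within the window.
(3) permitted from 24 November 1994 + 22 days = 16 December 1994 onward; 26 December 1994 is on or after that date.
(4) the permitted window runs from 26 January 1995 + 15 = 10 February 1995 to 26 January 1995 + 53 = 20 March 1995; 12 February 1995 falls inside that range.
(5) due by 10 March 1995 + 45 days = 24 April 1995; done 27 April 1995 — 3 days late.
The analysis stops there.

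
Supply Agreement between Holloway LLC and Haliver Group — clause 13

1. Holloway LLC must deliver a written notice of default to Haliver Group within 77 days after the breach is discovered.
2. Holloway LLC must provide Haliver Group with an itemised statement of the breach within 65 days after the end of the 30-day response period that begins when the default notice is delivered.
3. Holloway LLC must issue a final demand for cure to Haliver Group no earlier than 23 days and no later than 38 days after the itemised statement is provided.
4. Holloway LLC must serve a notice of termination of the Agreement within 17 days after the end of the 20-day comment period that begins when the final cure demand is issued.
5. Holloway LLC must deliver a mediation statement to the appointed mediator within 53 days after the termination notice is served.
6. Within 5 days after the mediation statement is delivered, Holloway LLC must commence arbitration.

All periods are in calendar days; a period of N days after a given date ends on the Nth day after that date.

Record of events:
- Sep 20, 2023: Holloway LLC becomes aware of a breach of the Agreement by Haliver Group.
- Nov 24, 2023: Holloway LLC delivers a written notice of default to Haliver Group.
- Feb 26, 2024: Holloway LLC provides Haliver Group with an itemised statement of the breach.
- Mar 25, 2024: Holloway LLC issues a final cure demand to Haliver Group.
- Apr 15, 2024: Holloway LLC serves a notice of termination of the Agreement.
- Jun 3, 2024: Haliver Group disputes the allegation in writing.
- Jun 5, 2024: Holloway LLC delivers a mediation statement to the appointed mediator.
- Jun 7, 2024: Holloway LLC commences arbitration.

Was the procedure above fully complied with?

Step 1: 77 days after Sep 20, 2023 (when the breach is discovered) is Dec 6, 2023; completed Nov 24, 2023, before the deadline.
Step 2: 65 days after Dec 24, 2023 (end of the 30-day response period, which began when the default notice is delivered on Nov 24, 2023) is Feb 27, 2024; done Feb 26, 2024 — timely.
Step 3: the window is 23–38 days after Feb 26, 2024 (when the itemised statement is provided), so Mar 20, 2024 through Apr 4, 2024; Mar 25, 2024 falls inside that range.
Step 4: 17 days after Apr 14, 2024 (end of the 20-day comment period, which began when the final cure demand is issued on Mar 25, 2024) is May 1, 2024; completed Apr 15, 2024, before the deadline.
Step 5: 53 days after Apr 15, 2024 (when the termination notice is served) is Jun 7, 2024; done Jun 5, 2024 — timely.
Step 6: 5 days after Jun 5, 2024 (when the mediation statement is delivered) is Jun 10, 2024; done Jun 7, 2024 — timely.

Yes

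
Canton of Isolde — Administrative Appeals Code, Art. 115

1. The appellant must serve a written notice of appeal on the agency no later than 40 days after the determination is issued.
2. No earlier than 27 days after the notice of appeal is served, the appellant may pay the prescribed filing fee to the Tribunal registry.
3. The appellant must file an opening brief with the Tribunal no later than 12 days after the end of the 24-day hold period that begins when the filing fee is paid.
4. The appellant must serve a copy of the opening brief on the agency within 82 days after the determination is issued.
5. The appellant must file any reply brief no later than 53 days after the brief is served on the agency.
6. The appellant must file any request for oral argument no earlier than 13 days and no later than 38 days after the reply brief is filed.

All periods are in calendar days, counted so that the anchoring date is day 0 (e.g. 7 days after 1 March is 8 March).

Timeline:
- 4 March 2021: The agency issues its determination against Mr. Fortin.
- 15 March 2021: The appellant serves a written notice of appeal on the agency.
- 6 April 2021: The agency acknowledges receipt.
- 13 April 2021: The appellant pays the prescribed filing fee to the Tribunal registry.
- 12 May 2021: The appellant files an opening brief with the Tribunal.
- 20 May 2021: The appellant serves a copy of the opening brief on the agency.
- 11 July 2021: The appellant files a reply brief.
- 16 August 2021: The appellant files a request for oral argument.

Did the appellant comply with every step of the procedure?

Yes

(1) due by 4 March 2021 + 40 days = 13 April 2021; 15 March 2021 is within that limit.
(2) permitted from 15 March 2021 + 27 days = 11 April 2021 onward; done 13 April 2021, after the minimum wait.
(3) due by 7 May 2021 + 12 days = 19 May 2021; completed 12 May 2021, before the deadline.
(4) due by 4 March 2021 + 82 days = 25 May 2021; done 20 May 2021 — timely.
(5) due by 20 May 2021 + 53 days = 12 July 2021; 11 July 2021 is within that limit.
(6) the permitted window runs from 11 July 2021 + 13 = 24 July 2021 to 11 July 2021 + 38 = 18 August 2021; 16 August 2021 falls inside that range.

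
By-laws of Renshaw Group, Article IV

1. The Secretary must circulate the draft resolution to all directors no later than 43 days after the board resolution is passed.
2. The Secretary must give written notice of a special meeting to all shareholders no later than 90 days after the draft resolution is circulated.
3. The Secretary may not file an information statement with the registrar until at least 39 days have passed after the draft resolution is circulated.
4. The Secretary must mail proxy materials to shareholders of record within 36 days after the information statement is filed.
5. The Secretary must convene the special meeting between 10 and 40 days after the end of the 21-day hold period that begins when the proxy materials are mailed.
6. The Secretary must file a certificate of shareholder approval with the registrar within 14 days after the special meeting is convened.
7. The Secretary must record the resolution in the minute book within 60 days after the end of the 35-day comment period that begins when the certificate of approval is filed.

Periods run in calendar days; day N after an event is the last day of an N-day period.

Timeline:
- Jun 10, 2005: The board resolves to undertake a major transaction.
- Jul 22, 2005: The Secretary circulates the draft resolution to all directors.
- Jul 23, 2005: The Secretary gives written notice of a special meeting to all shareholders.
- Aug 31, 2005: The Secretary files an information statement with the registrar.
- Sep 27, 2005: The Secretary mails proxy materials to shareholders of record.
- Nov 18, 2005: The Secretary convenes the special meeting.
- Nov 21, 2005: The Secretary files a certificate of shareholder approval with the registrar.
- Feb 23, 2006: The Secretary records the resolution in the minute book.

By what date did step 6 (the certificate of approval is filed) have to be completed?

Dec 2, 2005

Step 6 runs from Nov 18, 2005, when the special meeting is convened. 14 days after Nov 18, 2005 is Dec 2, 2005.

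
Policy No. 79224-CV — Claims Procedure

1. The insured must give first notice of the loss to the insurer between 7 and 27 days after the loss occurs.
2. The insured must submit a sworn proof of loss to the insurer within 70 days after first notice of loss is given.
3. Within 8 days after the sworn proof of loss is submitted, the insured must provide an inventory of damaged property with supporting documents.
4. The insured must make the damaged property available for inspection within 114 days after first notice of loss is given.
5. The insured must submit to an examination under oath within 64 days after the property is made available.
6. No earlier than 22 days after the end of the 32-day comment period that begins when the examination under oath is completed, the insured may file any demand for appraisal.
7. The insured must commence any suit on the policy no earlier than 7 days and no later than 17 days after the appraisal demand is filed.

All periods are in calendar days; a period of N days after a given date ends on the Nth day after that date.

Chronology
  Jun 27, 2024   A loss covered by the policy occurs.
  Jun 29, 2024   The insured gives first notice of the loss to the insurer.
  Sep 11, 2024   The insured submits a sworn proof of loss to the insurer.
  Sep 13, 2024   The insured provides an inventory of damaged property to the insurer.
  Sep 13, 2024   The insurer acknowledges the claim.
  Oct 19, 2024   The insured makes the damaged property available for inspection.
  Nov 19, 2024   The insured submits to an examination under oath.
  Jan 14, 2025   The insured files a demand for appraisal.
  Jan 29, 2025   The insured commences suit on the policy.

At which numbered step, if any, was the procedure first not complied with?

Step 1

(1) the permitted window runs from Jun 27, 2024 + 7 = Jul 4, 2024 to Jun 27, 2024 + 27 = Jul 24, 2024; Jun 29, 2024 is 5 days too early.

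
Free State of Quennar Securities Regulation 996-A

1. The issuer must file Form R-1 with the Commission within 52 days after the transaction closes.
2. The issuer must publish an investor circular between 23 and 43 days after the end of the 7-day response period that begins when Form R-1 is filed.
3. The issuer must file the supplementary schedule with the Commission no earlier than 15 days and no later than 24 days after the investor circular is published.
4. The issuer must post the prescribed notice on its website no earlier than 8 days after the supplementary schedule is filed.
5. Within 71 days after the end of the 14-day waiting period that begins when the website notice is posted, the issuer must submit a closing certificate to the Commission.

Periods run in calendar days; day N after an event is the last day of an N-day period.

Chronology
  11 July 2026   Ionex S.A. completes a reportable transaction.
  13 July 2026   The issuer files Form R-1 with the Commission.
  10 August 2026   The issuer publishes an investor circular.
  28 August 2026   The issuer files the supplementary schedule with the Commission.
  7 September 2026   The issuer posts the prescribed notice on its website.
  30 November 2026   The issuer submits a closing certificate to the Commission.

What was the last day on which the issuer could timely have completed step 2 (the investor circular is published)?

Form R-1 is filed on 13 July 2026; the 7-day response period therefore ends 20 July 2026, and step 2 runs from that date. The window is 23–43 days after 20 July 2026; it closes on 1 September 2026.

1 September 2026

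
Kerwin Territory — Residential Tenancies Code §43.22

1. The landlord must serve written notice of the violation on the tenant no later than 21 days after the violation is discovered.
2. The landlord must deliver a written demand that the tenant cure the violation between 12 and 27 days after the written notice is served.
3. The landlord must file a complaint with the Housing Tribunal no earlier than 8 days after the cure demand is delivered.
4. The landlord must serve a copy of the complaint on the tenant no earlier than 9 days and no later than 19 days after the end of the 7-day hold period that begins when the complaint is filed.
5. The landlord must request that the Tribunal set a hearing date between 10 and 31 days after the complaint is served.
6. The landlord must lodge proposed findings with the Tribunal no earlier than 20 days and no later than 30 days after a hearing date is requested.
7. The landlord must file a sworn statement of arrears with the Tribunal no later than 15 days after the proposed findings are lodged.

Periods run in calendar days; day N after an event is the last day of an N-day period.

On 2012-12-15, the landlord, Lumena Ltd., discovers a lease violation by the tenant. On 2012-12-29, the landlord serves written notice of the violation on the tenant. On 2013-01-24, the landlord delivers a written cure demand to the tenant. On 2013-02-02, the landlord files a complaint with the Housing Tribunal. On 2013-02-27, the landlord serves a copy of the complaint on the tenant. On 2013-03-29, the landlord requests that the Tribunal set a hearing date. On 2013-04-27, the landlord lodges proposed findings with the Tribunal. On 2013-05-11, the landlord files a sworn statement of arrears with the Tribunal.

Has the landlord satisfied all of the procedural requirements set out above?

Yes

(1) due by 2012-12-15 + 21 days = 2013-01-05; done 2012-12-29 — timely.
(2) the permitted window runs from 2012-12-29 + 12 = 2013-01-10 to 2012-12-29 + 27 = 2013-01-25; done 2013-01-24, which is between those dates.
(3) permitted from 2013-01-24 + 8 days = 2013-02-01 onward; 2013-02-02 is on or after that date.
(4) the permitted window runs from 2013-02-09 + 9 = 2013-02-18 to 2013-02-09 + 19 = 2013-02-28; 2013-02-27 falls inside that range.
(5) the permitted window runs from 2013-02-27 + 10 = 2013-03-09 to 2013-02-27 + 31 = 2013-03-30; done 2013-03-29 — within the window.
(6) the permitted window runs from 2013-03-29 + 20 = 2013-04-18 to 2013-03-29 + 30 = 2013-04-28; 2013-04-27 falls inside that range.
(7) due by 2013-04-27 + 15 days = 2013-05-12; 2013-05-11 is within that limit.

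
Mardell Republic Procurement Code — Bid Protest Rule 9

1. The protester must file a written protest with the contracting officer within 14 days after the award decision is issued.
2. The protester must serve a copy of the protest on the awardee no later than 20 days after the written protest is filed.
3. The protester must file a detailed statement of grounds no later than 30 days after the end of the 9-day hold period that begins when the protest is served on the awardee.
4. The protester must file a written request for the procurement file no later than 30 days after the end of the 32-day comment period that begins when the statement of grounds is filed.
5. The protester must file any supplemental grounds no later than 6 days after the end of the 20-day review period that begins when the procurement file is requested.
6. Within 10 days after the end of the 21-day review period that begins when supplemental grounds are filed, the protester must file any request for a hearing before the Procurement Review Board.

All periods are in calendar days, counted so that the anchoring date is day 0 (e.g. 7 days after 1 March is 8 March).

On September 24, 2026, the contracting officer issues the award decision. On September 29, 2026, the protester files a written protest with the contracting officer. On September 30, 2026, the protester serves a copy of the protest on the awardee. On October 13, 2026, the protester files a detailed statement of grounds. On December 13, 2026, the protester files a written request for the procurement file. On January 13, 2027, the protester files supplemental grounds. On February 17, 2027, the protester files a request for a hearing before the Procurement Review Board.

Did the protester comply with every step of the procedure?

Step 1: 14 days after September 24, 2026 (when the award decision is issued) is October 8, 2026; done September 29, 2026 — timely.
Step 2: 20 days after September 29, 2026 (when the written protest is filed) is October 19, 2026; done September 30, 2026 — timely.
Step 3: 30 days after October 9, 2026 (end of the 9-day hold period, which began when the protest is served on the awardee on September 30, 2026) is November 8, 2026; completed October 13, 2026, before the deadline.
Step 4: 30 days after November 14, 2026 (end of the 32-day comment period, which began when the statement of grounds is filed on October 13, 2026) is December 14, 2026; December 13, 2026 is within that limit.
Step 5: 6 days after January 2, 2027 (end of the 20-day review period, which began when the procurement file is requested on December 13, 2026) is January 8, 2027; not done until January 13, 2027, 5 days after the deadline.
That is the first point of non-compliance.

No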